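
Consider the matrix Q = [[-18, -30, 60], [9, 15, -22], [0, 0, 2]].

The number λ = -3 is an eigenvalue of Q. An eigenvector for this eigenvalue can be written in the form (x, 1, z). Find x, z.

We need (Q + 3I)v = 0.
Q + 3I = [[-15, -30, 60], [9, 18, -22], [0, 0, 5]].
Row 1: (-15)·x + (-30)·1 + (60)·z = 0
Row 2: (9)·x + (18)·1 + (-22)·z = 0
Row 3: (0)·x + (0)·1 + (5)·z = 0
Solving gives x = -2, z = 0.
Check: Q·(-2, 1, 0) = (6, -3, 0) = -3·(-2, 1, 0).

-2, 0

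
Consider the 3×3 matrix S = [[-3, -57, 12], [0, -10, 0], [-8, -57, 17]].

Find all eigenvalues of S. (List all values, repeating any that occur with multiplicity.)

-10, 5, 9

The characteristic polynomial is p(t) = det(tI - S).
Expanding the 3×3 determinant: p(t) = t^3 - 4t^2 - 95t + 450.
Rational-root test: t = 9 gives p(9) = 0.
Dividing by (t - 9) leaves t^2 + 5t - 50.
The quadratic factors as (t + 10)·(t - 5).
Eigenvalues: -10, 5, 9.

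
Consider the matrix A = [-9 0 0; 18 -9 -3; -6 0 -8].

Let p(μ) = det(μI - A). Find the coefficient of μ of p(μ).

p(μ) = μ^3 + 26μ^2 + 225μ + 648.
The coefficient of μ is 225.

225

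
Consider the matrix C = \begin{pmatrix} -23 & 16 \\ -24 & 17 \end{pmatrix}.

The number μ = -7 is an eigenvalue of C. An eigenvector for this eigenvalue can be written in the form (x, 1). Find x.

1

We need (C + 7I)v = 0.
C + 7I = [[-16, 16], [-24, 24]].
Row 1: (-16)·x + (16)·1 = 0
Row 2: (-24)·x + (24)·1 = 0
Solving gives x = 1.
Check: C·(1, 1) = (-7, -7) = -7·(1, 1).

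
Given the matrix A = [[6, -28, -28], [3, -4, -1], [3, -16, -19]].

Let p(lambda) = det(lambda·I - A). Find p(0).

p(0) = det(0·I − A) = det(−A) = (−1)^3·det(A).
det(A) = -144, so p(0) = 144.

144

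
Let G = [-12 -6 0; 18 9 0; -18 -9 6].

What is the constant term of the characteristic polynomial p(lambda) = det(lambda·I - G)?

p(0) = det(0·I − G) = det(−G) = (−1)^3·det(G).
det(G) = 0, so p(0) = 0.

0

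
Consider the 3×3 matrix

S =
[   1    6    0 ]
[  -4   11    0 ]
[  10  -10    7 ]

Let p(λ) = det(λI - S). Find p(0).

-245

p(0) = det(0·I − S) = det(−S) = (−1)^3·det(S).
det(S) = 245, so p(0) = -245.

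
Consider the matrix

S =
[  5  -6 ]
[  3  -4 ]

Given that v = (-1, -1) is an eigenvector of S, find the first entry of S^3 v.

1

First find the eigenvalue: Sv = (1, 1) = -1·(-1, -1), so λ = -1.
Then S^3 v = λ^3·v = (-1)^3·(-1, -1) = -1·(-1, -1) = (1, 1).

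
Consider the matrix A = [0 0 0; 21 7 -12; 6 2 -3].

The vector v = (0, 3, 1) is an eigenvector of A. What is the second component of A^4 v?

243

First find the eigenvalue: Av = (0, 9, 3) = 3·(0, 3, 1), so λ = 3.
Then A^4 v = λ^4·v = 3^4·(0, 3, 1) = 81·(0, 3, 1) = (0, 243, 81).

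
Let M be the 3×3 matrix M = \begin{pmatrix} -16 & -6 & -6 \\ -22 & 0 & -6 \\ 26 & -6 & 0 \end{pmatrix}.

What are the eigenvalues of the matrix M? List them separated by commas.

-12, -10, 6

Set up det(tI - M) = 0.
Expanding along the first row, p(t) = t^3 + 16t^2 - 12t - 720.
Try t = 6: p(6) = 0, so 6 is a root.
Dividing by (t - 6) leaves t^2 + 22t + 120.
The quadratic factors as (t + 12)·(t + 10).
Eigenvalues: -12, -10, 6.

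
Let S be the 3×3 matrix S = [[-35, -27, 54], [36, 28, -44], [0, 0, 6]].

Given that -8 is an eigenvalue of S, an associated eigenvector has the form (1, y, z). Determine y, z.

We need (S + 8I)v = 0.
S + 8I = [[-27, -27, 54], [36, 36, -44], [0, 0, 14]].
Row 1: (-27)·1 + (-27)·y + (54)·z = 0
Row 2: (36)·1 + (36)·y + (-44)·z = 0
Row 3: (0)·1 + (0)·y + (14)·z = 0
Solving gives y = -1, z = 0.
Check: S·(1, -1, 0) = (-8, 8, 0) = -8·(1, -1, 0).

-1, 0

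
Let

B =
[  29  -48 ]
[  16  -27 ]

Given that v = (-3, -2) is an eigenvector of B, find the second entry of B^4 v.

-162

First find the eigenvalue: Bv = (9, 6) = -3·(-3, -2), so λ = -3.
Then B^4 v = λ^4·v = (-3)^4·(-3, -2) = 81·(-3, -2) = (-243, -162).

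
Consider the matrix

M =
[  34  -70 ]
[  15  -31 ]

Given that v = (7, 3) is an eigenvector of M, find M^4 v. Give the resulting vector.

(1792, 768)

First find the eigenvalue: Mv = (28, 12) = 4·(7, 3), so λ = 4.
Then M^4 v = λ^4·v = 4^4·(7, 3) = 256·(7, 3) = (1792, 768).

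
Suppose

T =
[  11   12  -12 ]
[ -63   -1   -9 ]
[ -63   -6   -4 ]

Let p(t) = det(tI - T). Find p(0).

p(0) = det(0·I − T) = det(−T) = (−1)^3·det(T).
det(T) = -550, so p(0) = 550.

550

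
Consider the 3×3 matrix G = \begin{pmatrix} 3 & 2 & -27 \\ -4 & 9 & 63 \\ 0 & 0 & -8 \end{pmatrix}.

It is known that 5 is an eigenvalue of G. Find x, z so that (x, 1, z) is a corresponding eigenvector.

We need (G - 5I)v = 0.
G - 5I = [[-2, 2, -27], [-4, 4, 63], [0, 0, -13]].
Row 1: (-2)·x + (2)·1 + (-27)·z = 0
Row 2: (-4)·x + (4)·1 + (63)·z = 0
Row 3: (0)·x + (0)·1 + (-13)·z = 0
Solving gives x = 1, z = 0.
Check: G·(1, 1, 0) = (5, 5, 0) = 5·(1, 1, 0).

1, 0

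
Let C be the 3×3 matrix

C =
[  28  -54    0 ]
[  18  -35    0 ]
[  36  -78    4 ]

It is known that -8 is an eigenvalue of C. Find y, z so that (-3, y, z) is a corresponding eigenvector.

We need (C + 8I)v = 0.
C + 8I = [[36, -54, 0], [18, -27, 0], [36, -78, 12]].
Row 1: (36)·-3 + (-54)·y + (0)·z = 0
Row 2: (18)·-3 + (-27)·y + (0)·z = 0
Row 3: (36)·-3 + (-78)·y + (12)·z = 0
Solving gives y = -2, z = -4.
Check: C·(-3, -2, -4) = (24, 16, 32) = -8·(-3, -2, -4).

-2, -4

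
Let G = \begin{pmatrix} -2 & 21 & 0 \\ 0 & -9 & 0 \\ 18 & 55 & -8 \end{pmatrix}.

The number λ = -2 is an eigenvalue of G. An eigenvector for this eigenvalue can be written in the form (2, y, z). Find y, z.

We need (G + 2I)v = 0.
G + 2I = [[0, 21, 0], [0, -7, 0], [18, 55, -6]].
Row 1: (0)·2 + (21)·y + (0)·z = 0
Row 2: (0)·2 + (-7)·y + (0)·z = 0
Row 3: (18)·2 + (55)·y + (-6)·z = 0
Solving gives y = 0, z = 6.
Check: G·(2, 0, 6) = (-4, 0, -12) = -2·(2, 0, 6).

0, 6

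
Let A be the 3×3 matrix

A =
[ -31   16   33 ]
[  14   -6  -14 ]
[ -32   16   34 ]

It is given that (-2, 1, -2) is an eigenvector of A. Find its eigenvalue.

Compute Av: A·(-2, 1, -2) = (12, -6, 12).
Since Av = λv, compare component 1: 12 = λ·-2, so λ = -6.

-6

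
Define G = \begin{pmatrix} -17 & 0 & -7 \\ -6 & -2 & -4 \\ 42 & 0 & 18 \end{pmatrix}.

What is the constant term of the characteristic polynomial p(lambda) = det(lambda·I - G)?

p(0) = det(0·I − G) = det(−G) = (−1)^3·det(G).
det(G) = 24, so p(0) = -24.

-24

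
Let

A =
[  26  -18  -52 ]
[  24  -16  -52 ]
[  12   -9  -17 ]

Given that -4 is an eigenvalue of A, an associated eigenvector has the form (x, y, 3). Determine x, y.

We need (A + 4I)v = 0.
A + 4I = [[30, -18, -52], [24, -12, -52], [12, -9, -13]].
Row 1: (30)·x + (-18)·y + (-52)·3 = 0
Row 2: (24)·x + (-12)·y + (-52)·3 = 0
Row 3: (12)·x + (-9)·y + (-13)·3 = 0
Solving gives x = 13, y = 13.
Check: A·(13, 13, 3) = (-52, -52, -12) = -4·(13, 13, 3).

13, 13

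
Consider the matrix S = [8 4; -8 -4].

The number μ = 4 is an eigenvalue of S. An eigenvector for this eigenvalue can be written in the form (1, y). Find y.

We need (S - 4I)v = 0.
S - 4I = [[4, 4], [-8, -8]].
Row 1: (4)·1 + (4)·y = 0
Row 2: (-8)·1 + (-8)·y = 0
Solving gives y = -1.
Check: S·(1, -1) = (4, -4) = 4·(1, -1).

-1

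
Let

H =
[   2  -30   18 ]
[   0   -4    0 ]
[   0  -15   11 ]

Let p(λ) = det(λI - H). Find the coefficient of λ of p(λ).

p(λ) = λ^3 - 9λ^2 - 30λ + 88.
The coefficient of λ is -30.

-30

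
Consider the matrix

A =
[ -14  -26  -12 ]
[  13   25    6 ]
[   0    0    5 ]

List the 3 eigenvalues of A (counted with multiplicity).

The characteristic polynomial is p(λ) = det(λI - A).
Expanding along the first row, p(λ) = λ^3 - 16λ^2 + 43λ + 60.
Try λ = -1: p(-1) = 0, so -1 is a root.
Factor out (λ + 1): p(λ) = (λ + 1)·(λ^2 - 17λ + 60).
The quadratic factors as (λ - 5)·(λ - 12).
Eigenvalues: -1, 5, 12.

-1, 5, 12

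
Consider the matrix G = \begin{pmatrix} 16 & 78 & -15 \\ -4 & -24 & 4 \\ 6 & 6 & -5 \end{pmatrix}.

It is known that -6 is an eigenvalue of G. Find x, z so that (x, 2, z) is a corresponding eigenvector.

We need (G + 6I)v = 0.
G + 6I = [[22, 78, -15], [-4, -18, 4], [6, 6, 1]].
Row 1: (22)·x + (78)·2 + (-15)·z = 0
Row 2: (-4)·x + (-18)·2 + (4)·z = 0
Row 3: (6)·x + (6)·2 + (1)·z = 0
Solving gives x = -3, z = 6.
Check: G·(-3, 2, 6) = (18, -12, -36) = -6·(-3, 2, 6).

-3, 6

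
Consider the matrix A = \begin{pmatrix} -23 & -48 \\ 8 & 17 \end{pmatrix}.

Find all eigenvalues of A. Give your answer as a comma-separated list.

det(A - μI) = (-23 - μ)(17 - μ) - (-48)·(8) = μ^2 + 6μ - 7.
This factors as (μ + 7)·(μ - 1) = 0.
Eigenvalues: -7, 1.

-7, 1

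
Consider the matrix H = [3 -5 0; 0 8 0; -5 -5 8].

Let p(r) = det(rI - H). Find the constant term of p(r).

p(r) = r^3 - 19r^2 + 112r - 192.
The constant term is -192.

-192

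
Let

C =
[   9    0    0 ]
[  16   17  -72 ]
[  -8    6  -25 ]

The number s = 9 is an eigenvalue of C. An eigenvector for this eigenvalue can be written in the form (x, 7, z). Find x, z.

We need (C - 9I)v = 0.
C - 9I = [[0, 0, 0], [16, 8, -72], [-8, 6, -34]].
Row 1: (0)·x + (0)·7 + (0)·z = 0
Row 2: (16)·x + (8)·7 + (-72)·z = 0
Row 3: (-8)·x + (6)·7 + (-34)·z = 0
Solving gives x = 1, z = 1.
Check: C·(1, 7, 1) = (9, 63, 9) = 9·(1, 7, 1).

1, 1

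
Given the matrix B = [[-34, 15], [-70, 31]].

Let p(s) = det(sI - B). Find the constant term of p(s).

p(s) = s^2 + 3s - 4.
The constant term is -4.

-4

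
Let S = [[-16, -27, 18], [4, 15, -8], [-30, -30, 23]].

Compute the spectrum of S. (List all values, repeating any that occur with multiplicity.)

The characteristic polynomial is p(t) = det(tI - S).
Expanding the 3×3 determinant: p(t) = t^3 - 22t^2 + 145t - 264.
Try t = 3: p(3) = 0, so 3 is a root.
Factor out (t - 3): p(t) = (t - 3)·(t^2 - 19t + 88).
The quadratic factors as (t - 8)·(t - 11).
Eigenvalues: 3, 8, 11.

3, 8, 11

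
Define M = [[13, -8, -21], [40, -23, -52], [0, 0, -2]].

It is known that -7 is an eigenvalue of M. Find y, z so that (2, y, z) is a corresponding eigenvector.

We need (M + 7I)v = 0.
M + 7I = [[20, -8, -21], [40, -16, -52], [0, 0, 5]].
Row 1: (20)·2 + (-8)·y + (-21)·z = 0
Row 2: (40)·2 + (-16)·y + (-52)·z = 0
Row 3: (0)·2 + (0)·y + (5)·z = 0
Solving gives y = 5, z = 0.
Check: M·(2, 5, 0) = (-14, -35, 0) = -7·(2, 5, 0).

5, 0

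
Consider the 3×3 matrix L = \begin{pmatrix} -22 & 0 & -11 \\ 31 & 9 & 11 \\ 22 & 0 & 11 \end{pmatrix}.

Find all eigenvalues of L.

Set up det(lambda·I - L) = 0.
Expanding the 3×3 determinant: p(lambda) = lambda^3 + 2·lambda^2 - 99·lambda.
Since p(-11) = 0, lambda = -11 is a root.
Factor out (lambda + 11): p(lambda) = (lambda + 11)·(lambda^2 - 9·lambda).
The quadratic factors as lambda·(lambda - 9).
Eigenvalues: -11, 0, 9.

-11, 0, 9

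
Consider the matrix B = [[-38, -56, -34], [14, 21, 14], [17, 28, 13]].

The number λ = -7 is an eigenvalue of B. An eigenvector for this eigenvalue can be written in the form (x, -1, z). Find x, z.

We need (B + 7I)v = 0.
B + 7I = [[-31, -56, -34], [14, 28, 14], [17, 28, 20]].
Row 1: (-31)·x + (-56)·-1 + (-34)·z = 0
Row 2: (14)·x + (28)·-1 + (14)·z = 0
Row 3: (17)·x + (28)·-1 + (20)·z = 0
Solving gives x = 4, z = -2.
Check: B·(4, -1, -2) = (-28, 7, 14) = -7·(4, -1, -2).

4, -2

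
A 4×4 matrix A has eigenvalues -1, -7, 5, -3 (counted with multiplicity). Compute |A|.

det(A) is the product of the eigenvalues: (-1) · (-7) · (5) · (-3) = -105.

-105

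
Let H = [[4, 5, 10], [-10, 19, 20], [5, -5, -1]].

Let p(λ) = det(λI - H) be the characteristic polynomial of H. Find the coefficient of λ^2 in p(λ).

The coefficient of λ^2 of det(λI - H) is −trace(H).
trace(H) = (4) + (19) + (-1) = 22, so the coefficient is -22.

-22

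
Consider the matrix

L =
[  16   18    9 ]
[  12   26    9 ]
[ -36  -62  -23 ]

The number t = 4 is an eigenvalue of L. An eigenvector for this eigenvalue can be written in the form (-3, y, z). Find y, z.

We need (L - 4I)v = 0.
L - 4I = [[12, 18, 9], [12, 22, 9], [-36, -62, -27]].
Row 1: (12)·-3 + (18)·y + (9)·z = 0
Row 2: (12)·-3 + (22)·y + (9)·z = 0
Row 3: (-36)·-3 + (-62)·y + (-27)·z = 0
Solving gives y = 0, z = 4.
Check: L·(-3, 0, 4) = (-12, 0, 16) = 4·(-3, 0, 4).

0, 4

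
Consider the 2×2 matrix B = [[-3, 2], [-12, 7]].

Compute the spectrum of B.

1, 3

det(B - sI) = (-3 - s)(7 - s) - (2)·(-12) = s^2 - 4s + 3.
This factors as (s - 1)·(s - 3) = 0.
Eigenvalues: 1, 3.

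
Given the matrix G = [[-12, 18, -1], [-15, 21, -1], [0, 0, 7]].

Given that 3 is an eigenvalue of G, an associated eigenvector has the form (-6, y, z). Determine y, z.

We need (G - 3I)v = 0.
G - 3I = [[-15, 18, -1], [-15, 18, -1], [0, 0, 4]].
Row 1: (-15)·-6 + (18)·y + (-1)·z = 0
Row 2: (-15)·-6 + (18)·y + (-1)·z = 0
Row 3: (0)·-6 + (0)·y + (4)·z = 0
Solving gives y = -5, z = 0.
Check: G·(-6, -5, 0) = (-18, -15, 0) = 3·(-6, -5, 0).

-5, 0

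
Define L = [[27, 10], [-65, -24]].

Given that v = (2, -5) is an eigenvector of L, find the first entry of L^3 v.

16

First find the eigenvalue: Lv = (4, -10) = 2·(2, -5), so λ = 2.
Then L^3 v = λ^3·v = 2^3·(2, -5) = 8·(2, -5) = (16, -40).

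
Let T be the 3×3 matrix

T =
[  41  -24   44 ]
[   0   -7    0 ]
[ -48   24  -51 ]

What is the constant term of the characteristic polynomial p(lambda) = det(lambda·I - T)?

p(0) = det(0·I − T) = det(−T) = (−1)^3·det(T).
det(T) = -147, so p(0) = 147.

147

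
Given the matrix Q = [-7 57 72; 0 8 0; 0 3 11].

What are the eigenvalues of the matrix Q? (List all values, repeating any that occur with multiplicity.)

Compute the characteristic polynomial p(λ) = det(λI - Q).
Cofactor expansion gives p(λ) = λ^3 - 12λ^2 - 45λ + 616.
Try λ = 11: p(11) = 0, so 11 is a root.
Factor out (λ - 11): p(λ) = (λ - 11)·(λ^2 - λ - 56).
The quadratic factors as (λ + 7)·(λ - 8).
Eigenvalues: -7, 8, 11.

-7, 8, 11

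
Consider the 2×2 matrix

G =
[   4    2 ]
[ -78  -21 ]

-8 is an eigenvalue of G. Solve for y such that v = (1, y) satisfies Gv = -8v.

-6

We need (G + 8I)v = 0.
G + 8I = [[12, 2], [-78, -13]].
Row 1: (12)·1 + (2)·y = 0
Row 2: (-78)·1 + (-13)·y = 0
Solving gives y = -6.
Check: G·(1, -6) = (-8, 48) = -8·(1, -6).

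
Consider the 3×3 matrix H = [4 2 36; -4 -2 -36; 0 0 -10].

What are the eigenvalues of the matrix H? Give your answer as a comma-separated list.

Compute the characteristic polynomial p(s) = det(sI - H).
Expanding the 3×3 determinant: p(s) = s^3 + 8s^2 - 20s.
Since p(0) = 0, s = 0 is a root.
Dividing by s leaves s^2 + 8s - 20.
The quadratic factors as (s + 10)·(s - 2).
Eigenvalues: -10, 0, 2.

-10, 0, 2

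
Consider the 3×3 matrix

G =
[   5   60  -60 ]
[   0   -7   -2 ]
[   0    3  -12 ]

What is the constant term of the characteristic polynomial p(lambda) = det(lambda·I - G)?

p(0) = det(0·I − G) = det(−G) = (−1)^3·det(G).
det(G) = 450, so p(0) = -450.

-450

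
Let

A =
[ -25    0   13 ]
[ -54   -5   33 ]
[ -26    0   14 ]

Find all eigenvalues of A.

-12, -5, 1

Compute the characteristic polynomial p(s) = det(sI - A).
Expanding along the first row, p(s) = s^3 + 16s^2 + 43s - 60.
Since p(1) = 0, s = 1 is a root.
Factor out (s - 1): p(s) = (s - 1)·(s^2 + 17s + 60).
The quadratic factors as (s + 12)·(s + 5).
Eigenvalues: -12, -5, 1.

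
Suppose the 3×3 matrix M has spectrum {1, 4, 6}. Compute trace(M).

trace(M) is the sum of the eigenvalues: (1) + (4) + (6) = 11.

11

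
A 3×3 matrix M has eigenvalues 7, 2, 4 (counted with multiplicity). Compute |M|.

det(M) is the product of the eigenvalues: (7) · (2) · (4) = 56.

56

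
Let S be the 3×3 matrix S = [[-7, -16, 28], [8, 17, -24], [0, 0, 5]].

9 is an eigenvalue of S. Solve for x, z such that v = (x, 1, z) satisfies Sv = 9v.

-1, 0

We need (S - 9I)v = 0.
S - 9I = [[-16, -16, 28], [8, 8, -24], [0, 0, -4]].
Row 1: (-16)·x + (-16)·1 + (28)·z = 0
Row 2: (8)·x + (8)·1 + (-24)·z = 0
Row 3: (0)·x + (0)·1 + (-4)·z = 0
Solving gives x = -1, z = 0.
Check: S·(-1, 1, 0) = (-9, 9, 0) = 9·(-1, 1, 0).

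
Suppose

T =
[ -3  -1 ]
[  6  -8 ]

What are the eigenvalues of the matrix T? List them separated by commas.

-6, -5

det(T - λI) = (-3 - λ)(-8 - λ) - (-1)·(6) = λ^2 + 11λ + 30.
This factors as (λ + 6)·(λ + 5) = 0.
Eigenvalues: -6, -5.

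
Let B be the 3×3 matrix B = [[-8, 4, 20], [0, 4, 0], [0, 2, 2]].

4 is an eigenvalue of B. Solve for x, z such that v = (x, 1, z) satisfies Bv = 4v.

2, 1

We need (B - 4I)v = 0.
B - 4I = [[-12, 4, 20], [0, 0, 0], [0, 2, -2]].
Row 1: (-12)·x + (4)·1 + (20)·z = 0
Row 2: (0)·x + (0)·1 + (0)·z = 0
Row 3: (0)·x + (2)·1 + (-2)·z = 0
Solving gives x = 2, z = 1.
Check: B·(2, 1, 1) = (8, 4, 4) = 4·(2, 1, 1).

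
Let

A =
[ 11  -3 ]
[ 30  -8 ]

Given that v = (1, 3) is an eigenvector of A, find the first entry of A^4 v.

First find the eigenvalue: Av = (2, 6) = 2·(1, 3), so λ = 2.
Then A^4 v = λ^4·v = 2^4·(1, 3) = 16·(1, 3) = (16, 48).

16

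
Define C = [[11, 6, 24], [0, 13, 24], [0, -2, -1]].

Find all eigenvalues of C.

The characteristic polynomial is p(t) = det(tI - C).
Expanding the 3×3 determinant: p(t) = t^3 - 23t^2 + 167t - 385.
Rational-root test: t = 7 gives p(7) = 0.
Dividing by (t - 7) leaves t^2 - 16t + 55.
The quadratic factors as (t - 5)·(t - 11).
Eigenvalues: 5, 7, 11.

5, 7, 11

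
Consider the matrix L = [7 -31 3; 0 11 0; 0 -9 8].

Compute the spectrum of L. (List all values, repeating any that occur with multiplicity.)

7, 8, 11

Set up det(λI - L) = 0.
Expanding the 3×3 determinant: p(λ) = λ^3 - 26λ^2 + 221λ - 616.
Try λ = 8: p(8) = 0, so 8 is a root.
Factor out (λ - 8): p(λ) = (λ - 8)·(λ^2 - 18λ + 77).
The quadratic factors as (λ - 7)·(λ - 11).
Eigenvalues: 7, 8, 11.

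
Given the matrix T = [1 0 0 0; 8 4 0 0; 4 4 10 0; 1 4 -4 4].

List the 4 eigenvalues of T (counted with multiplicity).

T is lower triangular, so its eigenvalues are the diagonal entries.
Diagonal: 1, 4, 10, 4.

1, 4, 4, 10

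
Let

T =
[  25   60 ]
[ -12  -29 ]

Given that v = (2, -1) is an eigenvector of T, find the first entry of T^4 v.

First find the eigenvalue: Tv = (-10, 5) = -5·(2, -1), so λ = -5.
Then T^4 v = λ^4·v = (-5)^4·(2, -1) = 625·(2, -1) = (1250, -625).

1250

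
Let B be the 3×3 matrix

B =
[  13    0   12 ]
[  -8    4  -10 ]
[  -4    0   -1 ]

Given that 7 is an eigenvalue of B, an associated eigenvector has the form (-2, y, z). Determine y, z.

We need (B - 7I)v = 0.
B - 7I = [[6, 0, 12], [-8, -3, -10], [-4, 0, -8]].
Row 1: (6)·-2 + (0)·y + (12)·z = 0
Row 2: (-8)·-2 + (-3)·y + (-10)·z = 0
Row 3: (-4)·-2 + (0)·y + (-8)·z = 0
Solving gives y = 2, z = 1.
Check: B·(-2, 2, 1) = (-14, 14, 7) = 7·(-2, 2, 1).

2, 1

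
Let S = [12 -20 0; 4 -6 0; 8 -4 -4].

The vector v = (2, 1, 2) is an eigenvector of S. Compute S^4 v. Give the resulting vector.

(32, 16, 32)

First find the eigenvalue: Sv = (4, 2, 4) = 2·(2, 1, 2), so λ = 2.
Then S^4 v = λ^4·v = 2^4·(2, 1, 2) = 16·(2, 1, 2) = (32, 16, 32).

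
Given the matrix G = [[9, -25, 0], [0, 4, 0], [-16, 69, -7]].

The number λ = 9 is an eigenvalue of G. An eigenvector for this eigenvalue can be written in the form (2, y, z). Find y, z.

We need (G - 9I)v = 0.
G - 9I = [[0, -25, 0], [0, -5, 0], [-16, 69, -16]].
Row 1: (0)·2 + (-25)·y + (0)·z = 0
Row 2: (0)·2 + (-5)·y + (0)·z = 0
Row 3: (-16)·2 + (69)·y + (-16)·z = 0
Solving gives y = 0, z = -2.
Check: G·(2, 0, -2) = (18, 0, -18) = 9·(2, 0, -2).

0, -2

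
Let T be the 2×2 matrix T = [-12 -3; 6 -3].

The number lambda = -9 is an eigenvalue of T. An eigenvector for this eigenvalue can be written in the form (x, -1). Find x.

We need (T + 9I)v = 0.
T + 9I = [[-3, -3], [6, 6]].
Row 1: (-3)·x + (-3)·-1 = 0
Row 2: (6)·x + (6)·-1 = 0
Solving gives x = 1.
Check: T·(1, -1) = (-9, 9) = -9·(1, -1).

1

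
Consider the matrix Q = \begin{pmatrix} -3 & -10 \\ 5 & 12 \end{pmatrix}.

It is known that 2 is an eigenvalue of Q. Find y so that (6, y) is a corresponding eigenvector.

-3

We need (Q - 2I)v = 0.
Q - 2I = [[-5, -10], [5, 10]].
Row 1: (-5)·6 + (-10)·y = 0
Row 2: (5)·6 + (10)·y = 0
Solving gives y = -3.
Check: Q·(6, -3) = (12, -6) = 2·(6, -3).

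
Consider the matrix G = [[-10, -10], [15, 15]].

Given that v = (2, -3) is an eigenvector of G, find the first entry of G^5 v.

6250

First find the eigenvalue: Gv = (10, -15) = 5·(2, -3), so λ = 5.
Then G^5 v = λ^5·v = 5^5·(2, -3) = 3125·(2, -3) = (6250, -9375).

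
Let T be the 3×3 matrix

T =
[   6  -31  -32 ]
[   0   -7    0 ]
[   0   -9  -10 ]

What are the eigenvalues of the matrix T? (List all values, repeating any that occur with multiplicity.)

-10, -7, 6

The characteristic polynomial is p(μ) = det(μI - T).
Expanding along the first row, p(μ) = μ^3 + 11μ^2 - 32μ - 420.
Try μ = 6: p(6) = 0, so 6 is a root.
Dividing by (μ - 6) leaves μ^2 + 17μ + 70.
The quadratic factors as (μ + 10)·(μ + 7).
Eigenvalues: -10, -7, 6.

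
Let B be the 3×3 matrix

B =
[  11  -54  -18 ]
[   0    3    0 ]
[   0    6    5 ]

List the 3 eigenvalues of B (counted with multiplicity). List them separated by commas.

Compute the characteristic polynomial p(s) = det(sI - B).
Cofactor expansion gives p(s) = s^3 - 19s^2 + 103s - 165.
Try s = 5: p(5) = 0, so 5 is a root.
Dividing by (s - 5) leaves s^2 - 14s + 33.
The quadratic factors as (s - 3)·(s - 11).
Eigenvalues: 3, 5, 11.

3, 5, 11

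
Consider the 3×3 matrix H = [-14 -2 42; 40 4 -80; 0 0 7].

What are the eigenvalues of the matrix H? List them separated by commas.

-6, -4, 7

Set up det(rI - H) = 0.
Expanding the 3×3 determinant: p(r) = r^3 + 3r^2 - 46r - 168.
Try r = -6: p(-6) = 0, so -6 is a root.
Factor out (r + 6): p(r) = (r + 6)·(r^2 - 3r - 28).
The quadratic factors as (r + 4)·(r - 7).
Eigenvalues: -6, -4, 7.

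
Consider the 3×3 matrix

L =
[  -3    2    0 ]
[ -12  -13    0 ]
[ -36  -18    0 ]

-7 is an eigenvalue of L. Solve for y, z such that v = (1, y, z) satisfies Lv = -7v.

We need (L + 7I)v = 0.
L + 7I = [[4, 2, 0], [-12, -6, 0], [-36, -18, 7]].
Row 1: (4)·1 + (2)·y + (0)·z = 0
Row 2: (-12)·1 + (-6)·y + (0)·z = 0
Row 3: (-36)·1 + (-18)·y + (7)·z = 0
Solving gives y = -2, z = 0.
Check: L·(1, -2, 0) = (-7, 14, 0) = -7·(1, -2, 0).

-2, 0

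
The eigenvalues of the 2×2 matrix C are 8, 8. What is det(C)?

det(C) is the product of the eigenvalues: (8) · (8) = 64.

64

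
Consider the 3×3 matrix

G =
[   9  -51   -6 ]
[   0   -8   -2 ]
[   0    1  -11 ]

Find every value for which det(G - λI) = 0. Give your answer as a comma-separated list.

Set up det(μI - G) = 0.
Cofactor expansion gives p(μ) = μ^3 + 10μ^2 - 81μ - 810.
Since p(-9) = 0, μ = -9 is a root.
Dividing by (μ + 9) leaves μ^2 + μ - 90.
The quadratic factors as (μ + 10)·(μ - 9).
Eigenvalues: -10, -9, 9.

-10, -9, 9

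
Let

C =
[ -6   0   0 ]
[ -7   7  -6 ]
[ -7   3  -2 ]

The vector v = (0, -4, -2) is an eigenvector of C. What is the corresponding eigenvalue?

4

Compute Cv: C·(0, -4, -2) = (0, -16, -8).
Since Cv = λv, compare component 2: -16 = λ·-4, so λ = 4.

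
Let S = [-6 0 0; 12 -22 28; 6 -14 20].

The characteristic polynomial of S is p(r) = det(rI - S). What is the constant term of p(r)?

p(r) = r^3 + 8r^2 - 36r - 288.
The constant term is -288.

-288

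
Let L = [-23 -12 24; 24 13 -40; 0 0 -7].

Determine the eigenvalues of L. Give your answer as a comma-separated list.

Compute the characteristic polynomial p(λ) = det(λI - L).
Expanding the 3×3 determinant: p(λ) = λ^3 + 17λ^2 + 59λ - 77.
Try λ = 1: p(1) = 0, so 1 is a root.
Factor out (λ - 1): p(λ) = (λ - 1)·(λ^2 + 18λ + 77).
The quadratic factors as (λ + 11)·(λ + 7).
Eigenvalues: -11, -7, 1.

-11, -7, 1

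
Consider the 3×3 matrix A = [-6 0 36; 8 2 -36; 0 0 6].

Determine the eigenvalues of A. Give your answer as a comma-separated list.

-6, 2, 6

Compute the characteristic polynomial p(λ) = det(λI - A).
Expanding the 3×3 determinant: p(λ) = λ^3 - 2λ^2 - 36λ + 72.
Try λ = -6: p(-6) = 0, so -6 is a root.
Dividing by (λ + 6) leaves λ^2 - 8λ + 12.
The quadratic factors as (λ - 2)·(λ - 6).
Eigenvalues: -6, 2, 6.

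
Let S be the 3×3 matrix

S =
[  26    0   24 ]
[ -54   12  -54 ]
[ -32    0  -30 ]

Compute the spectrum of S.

Compute the characteristic polynomial p(λ) = det(λI - S).
Expanding along the first row, p(λ) = λ^3 - 8λ^2 - 60λ + 144.
Rational-root test: λ = 2 gives p(2) = 0.
Factor out (λ - 2): p(λ) = (λ - 2)·(λ^2 - 6λ - 72).
The quadratic factors as (λ + 6)·(λ - 12).
Eigenvalues: -6, 2, 12.

-6, 2, 12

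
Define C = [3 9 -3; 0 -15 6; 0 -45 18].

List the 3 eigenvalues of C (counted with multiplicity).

Set up det(λI - C) = 0.
Expanding along the first row, p(λ) = λ^3 - 6λ^2 + 9λ.
Since p(0) = 0, λ = 0 is a root.
Dividing by λ leaves λ^2 - 6λ + 9.
The quadratic factor is (λ - 3)^2.
Eigenvalues: 0, 3, 3.

0, 3, 3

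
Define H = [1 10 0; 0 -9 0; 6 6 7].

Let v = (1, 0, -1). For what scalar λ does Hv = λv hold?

1

Compute Hv: H·(1, 0, -1) = (1, 0, -1).
Since Hv = λv, compare component 1: 1 = λ·1, so λ = 1.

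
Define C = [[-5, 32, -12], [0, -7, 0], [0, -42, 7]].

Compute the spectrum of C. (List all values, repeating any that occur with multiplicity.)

The characteristic polynomial is p(lambda) = det(lambda·I - C).
Expanding the 3×3 determinant: p(lambda) = lambda^3 + 5·lambda^2 - 49·lambda - 245.
Try lambda = -5: p(-5) = 0, so -5 is a root.
Dividing by (lambda + 5) leaves lambda^2 - 49.
The quadratic factors as (lambda + 7)·(lambda - 7).
Eigenvalues: -7, -5, 7.

-7, -5, 7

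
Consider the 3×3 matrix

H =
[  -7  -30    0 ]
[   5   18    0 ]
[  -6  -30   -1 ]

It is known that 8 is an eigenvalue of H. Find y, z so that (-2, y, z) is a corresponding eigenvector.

1, -2

We need (H - 8I)v = 0.
H - 8I = [[-15, -30, 0], [5, 10, 0], [-6, -30, -9]].
Row 1: (-15)·-2 + (-30)·y + (0)·z = 0
Row 2: (5)·-2 + (10)·y + (0)·z = 0
Row 3: (-6)·-2 + (-30)·y + (-9)·z = 0
Solving gives y = 1, z = -2.
Check: H·(-2, 1, -2) = (-16, 8, -16) = 8·(-2, 1, -2).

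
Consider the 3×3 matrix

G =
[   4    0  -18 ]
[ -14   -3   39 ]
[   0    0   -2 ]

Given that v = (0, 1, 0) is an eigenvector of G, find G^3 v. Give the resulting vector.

(0, -27, 0)

First find the eigenvalue: Gv = (0, -3, 0) = -3·(0, 1, 0), so λ = -3.
Then G^3 v = λ^3·v = (-3)^3·(0, 1, 0) = -27·(0, 1, 0) = (0, -27, 0).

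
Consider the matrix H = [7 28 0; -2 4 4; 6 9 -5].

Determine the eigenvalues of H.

The characteristic polynomial is p(s) = det(sI - H).
Expanding the 3×3 determinant: p(s) = s^3 - 6s^2 - 7s.
Since p(0) = 0, s = 0 is a root.
Factor out s: p(s) = s·(s^2 - 6s - 7).
The quadratic factors as (s + 1)·(s - 7).
Eigenvalues: -1, 0, 7.

-1, 0, 7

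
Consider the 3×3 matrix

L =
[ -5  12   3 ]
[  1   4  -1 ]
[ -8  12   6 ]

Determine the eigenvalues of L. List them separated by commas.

-2, 3, 4

Set up det(lambda·I - L) = 0.
Cofactor expansion gives p(lambda) = lambda^3 - 5·lambda^2 - 2·lambda + 24.
Rational-root test: lambda = 4 gives p(4) = 0.
Dividing by (lambda - 4) leaves lambda^2 - lambda - 6.
The quadratic factors as (lambda + 2)·(lambda - 3).
Eigenvalues: -2, 3, 4.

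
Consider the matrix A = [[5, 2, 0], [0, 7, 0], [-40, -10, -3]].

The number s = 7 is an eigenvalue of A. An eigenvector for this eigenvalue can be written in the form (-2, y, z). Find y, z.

We need (A - 7I)v = 0.
A - 7I = [[-2, 2, 0], [0, 0, 0], [-40, -10, -10]].
Row 1: (-2)·-2 + (2)·y + (0)·z = 0
Row 2: (0)·-2 + (0)·y + (0)·z = 0
Row 3: (-40)·-2 + (-10)·y + (-10)·z = 0
Solving gives y = -2, z = 10.
Check: A·(-2, -2, 10) = (-14, -14, 70) = 7·(-2, -2, 10).

-2, 10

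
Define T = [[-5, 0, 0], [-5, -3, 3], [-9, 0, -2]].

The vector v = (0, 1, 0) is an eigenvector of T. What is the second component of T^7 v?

-2187

First find the eigenvalue: Tv = (0, -3, 0) = -3·(0, 1, 0), so λ = -3.
Then T^7 v = λ^7·v = (-3)^7·(0, 1, 0) = -2187·(0, 1, 0) = (0, -2187, 0).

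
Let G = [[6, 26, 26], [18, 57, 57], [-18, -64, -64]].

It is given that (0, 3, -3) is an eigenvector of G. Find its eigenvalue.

0

Compute Gv: G·(0, 3, -3) = (0, 0, 0).
Since Gv = λv, compare component 2: 0 = λ·3, so λ = 0.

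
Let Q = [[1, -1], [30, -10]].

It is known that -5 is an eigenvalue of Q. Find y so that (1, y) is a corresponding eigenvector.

6

We need (Q + 5I)v = 0.
Q + 5I = [[6, -1], [30, -5]].
Row 1: (6)·1 + (-1)·y = 0
Row 2: (30)·1 + (-5)·y = 0
Solving gives y = 6.
Check: Q·(1, 6) = (-5, -30) = -5·(1, 6).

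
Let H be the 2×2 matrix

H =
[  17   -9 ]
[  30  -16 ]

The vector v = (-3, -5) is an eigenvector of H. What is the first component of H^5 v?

-96

First find the eigenvalue: Hv = (-6, -10) = 2·(-3, -5), so λ = 2.
Then H^5 v = λ^5·v = 2^5·(-3, -5) = 32·(-3, -5) = (-96, -160).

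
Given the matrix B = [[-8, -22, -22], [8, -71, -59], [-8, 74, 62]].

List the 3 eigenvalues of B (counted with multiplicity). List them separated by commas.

-12, -8, 3

Compute the characteristic polynomial p(λ) = det(λI - B).
Cofactor expansion gives p(λ) = λ^3 + 17λ^2 + 36λ - 288.
Since p(3) = 0, λ = 3 is a root.
Dividing by (λ - 3) leaves λ^2 + 20λ + 96.
The quadratic factors as (λ + 12)·(λ + 8).
Eigenvalues: -12, -8, 3.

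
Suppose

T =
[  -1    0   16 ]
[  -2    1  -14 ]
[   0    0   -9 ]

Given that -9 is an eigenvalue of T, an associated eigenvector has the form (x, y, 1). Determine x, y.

-2, 1

We need (T + 9I)v = 0.
T + 9I = [[8, 0, 16], [-2, 10, -14], [0, 0, 0]].
Row 1: (8)·x + (0)·y + (16)·1 = 0
Row 2: (-2)·x + (10)·y + (-14)·1 = 0
Row 3: (0)·x + (0)·y + (0)·1 = 0
Solving gives x = -2, y = 1.
Check: T·(-2, 1, 1) = (18, -9, -9) = -9·(-2, 1, 1).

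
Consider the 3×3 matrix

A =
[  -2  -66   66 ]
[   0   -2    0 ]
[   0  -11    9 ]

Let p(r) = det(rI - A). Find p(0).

-36

p(0) = det(0·I − A) = det(−A) = (−1)^3·det(A).
det(A) = 36, so p(0) = -36.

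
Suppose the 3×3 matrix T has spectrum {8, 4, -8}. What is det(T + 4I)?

If T has eigenvalues 8, 4, -8, then T + 4I has eigenvalues 12, 8, -4.
det(T + 4I) = (12) · (8) · (-4) = -384.

-384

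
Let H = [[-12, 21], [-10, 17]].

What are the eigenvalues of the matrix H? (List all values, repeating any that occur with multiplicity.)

det(H - tI) = (-12 - t)(17 - t) - (21)·(-10) = t^2 - 5t + 6.
This factors as (t - 2)·(t - 3) = 0.
Eigenvalues: 2, 3.

2, 3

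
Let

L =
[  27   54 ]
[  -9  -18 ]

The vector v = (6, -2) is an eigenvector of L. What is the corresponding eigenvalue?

Compute Lv: L·(6, -2) = (54, -18).
Since Lv = λv, compare component 1: 54 = λ·6, so λ = 9.

9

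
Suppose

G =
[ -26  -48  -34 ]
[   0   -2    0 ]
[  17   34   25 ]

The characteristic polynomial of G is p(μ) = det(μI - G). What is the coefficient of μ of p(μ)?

-70

p(μ) = μ^3 + 3μ^2 - 70μ - 144.
The coefficient of μ is -70.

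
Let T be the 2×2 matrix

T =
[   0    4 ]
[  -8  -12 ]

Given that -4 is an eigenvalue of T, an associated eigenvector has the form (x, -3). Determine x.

3

We need (T + 4I)v = 0.
T + 4I = [[4, 4], [-8, -8]].
Row 1: (4)·x + (4)·-3 = 0
Row 2: (-8)·x + (-8)·-3 = 0
Solving gives x = 3.
Check: T·(3, -3) = (-12, 12) = -4·(3, -3).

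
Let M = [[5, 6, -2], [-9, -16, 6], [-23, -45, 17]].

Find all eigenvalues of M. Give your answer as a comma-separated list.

1, 2, 3

Set up det(lambda·I - M) = 0.
Cofactor expansion gives p(lambda) = lambda^3 - 6·lambda^2 + 11·lambda - 6.
Since p(3) = 0, lambda = 3 is a root.
Factor out (lambda - 3): p(lambda) = (lambda - 3)·(lambda^2 - 3·lambda + 2).
The quadratic factors as (lambda - 1)·(lambda - 2).
Eigenvalues: 1, 2, 3.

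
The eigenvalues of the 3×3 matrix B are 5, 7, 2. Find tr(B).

14

trace(B) is the sum of the eigenvalues: (5) + (7) + (2) = 14.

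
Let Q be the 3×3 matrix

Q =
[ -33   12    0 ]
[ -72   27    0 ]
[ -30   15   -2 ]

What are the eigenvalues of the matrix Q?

Set up det(μI - Q) = 0.
Expanding the 3×3 determinant: p(μ) = μ^3 + 8μ^2 - 15μ - 54.
Since p(-2) = 0, μ = -2 is a root.
Dividing by (μ + 2) leaves μ^2 + 6μ - 27.
The quadratic factors as (μ + 9)·(μ - 3).
Eigenvalues: -9, -2, 3.

-9, -2, 3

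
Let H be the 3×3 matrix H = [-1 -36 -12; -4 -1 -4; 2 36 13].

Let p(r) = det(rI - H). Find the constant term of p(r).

p(r) = r^3 - 11r^2 - r + 11.
The constant term is 11.

11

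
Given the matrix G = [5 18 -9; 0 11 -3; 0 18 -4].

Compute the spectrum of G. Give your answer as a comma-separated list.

The characteristic polynomial is p(t) = det(tI - G).
Expanding the 3×3 determinant: p(t) = t^3 - 12t^2 + 45t - 50.
Try t = 2: p(2) = 0, so 2 is a root.
Dividing by (t - 2) leaves t^2 - 10t + 25.
The quadratic factor is (t - 5)^2.
Eigenvalues: 2, 5, 5.

2, 5, 5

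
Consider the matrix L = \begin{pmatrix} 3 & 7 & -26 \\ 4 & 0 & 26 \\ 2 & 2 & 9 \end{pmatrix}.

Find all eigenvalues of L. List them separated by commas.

Set up det(λI - L) = 0.
Expanding along the first row, p(λ) = λ^3 - 12λ^2 - λ + 252.
Rational-root test: λ = 9 gives p(9) = 0.
Dividing by (λ - 9) leaves λ^2 - 3λ - 28.
The quadratic factors as (λ + 4)·(λ - 7).
Eigenvalues: -4, 7, 9.

-4, 7, 9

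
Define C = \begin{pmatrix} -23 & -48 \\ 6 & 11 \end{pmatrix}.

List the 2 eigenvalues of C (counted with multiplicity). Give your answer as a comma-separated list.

-7, -5

det(C - lambda·I) = (-23 - lambda)(11 - lambda) - (-48)·(6) = lambda^2 + 12·lambda + 35.
This factors as (lambda + 7)·(lambda + 5) = 0.
Eigenvalues: -7, -5.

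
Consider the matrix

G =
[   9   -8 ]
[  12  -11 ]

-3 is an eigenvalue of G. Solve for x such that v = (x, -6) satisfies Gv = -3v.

-4

We need (G + 3I)v = 0.
G + 3I = [[12, -8], [12, -8]].
Row 1: (12)·x + (-8)·-6 = 0
Row 2: (12)·x + (-8)·-6 = 0
Solving gives x = -4.
Check: G·(-4, -6) = (12, 18) = -3·(-4, -6).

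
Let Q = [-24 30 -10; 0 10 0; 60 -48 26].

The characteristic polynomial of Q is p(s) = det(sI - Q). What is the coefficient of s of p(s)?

p(s) = s^3 - 12s^2 - 4s + 240.
The coefficient of s is -4.

-4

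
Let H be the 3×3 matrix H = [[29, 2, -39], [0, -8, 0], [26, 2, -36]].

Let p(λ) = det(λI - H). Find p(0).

-240

p(0) = det(0·I − H) = det(−H) = (−1)^3·det(H).
det(H) = 240, so p(0) = -240.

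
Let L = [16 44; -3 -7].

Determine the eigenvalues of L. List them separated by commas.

det(L - μI) = (16 - μ)(-7 - μ) - (44)·(-3) = μ^2 - 9μ + 20.
This factors as (μ - 4)·(μ - 5) = 0.
Eigenvalues: 4, 5.

4, 5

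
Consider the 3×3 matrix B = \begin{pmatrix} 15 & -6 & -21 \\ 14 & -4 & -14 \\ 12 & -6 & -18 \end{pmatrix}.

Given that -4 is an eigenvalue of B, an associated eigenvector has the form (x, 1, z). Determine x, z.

-3, -3

We need (B + 4I)v = 0.
B + 4I = [[19, -6, -21], [14, 0, -14], [12, -6, -14]].
Row 1: (19)·x + (-6)·1 + (-21)·z = 0
Row 2: (14)·x + (0)·1 + (-14)·z = 0
Row 3: (12)·x + (-6)·1 + (-14)·z = 0
Solving gives x = -3, z = -3.
Check: B·(-3, 1, -3) = (12, -4, 12) = -4·(-3, 1, -3).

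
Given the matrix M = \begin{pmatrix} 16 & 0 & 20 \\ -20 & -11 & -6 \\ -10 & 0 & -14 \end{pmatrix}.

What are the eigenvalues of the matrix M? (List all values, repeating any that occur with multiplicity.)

-11, -4, 6

Compute the characteristic polynomial p(r) = det(rI - M).
Expanding the 3×3 determinant: p(r) = r^3 + 9r^2 - 46r - 264.
Since p(-4) = 0, r = -4 is a root.
Dividing by (r + 4) leaves r^2 + 5r - 66.
The quadratic factors as (r + 11)·(r - 6).
Eigenvalues: -11, -4, 6.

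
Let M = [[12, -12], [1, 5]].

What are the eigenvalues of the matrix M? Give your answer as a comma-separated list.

det(M - rI) = (12 - r)(5 - r) - (-12)·(1) = r^2 - 17r + 72.
This factors as (r - 8)·(r - 9) = 0.
Eigenvalues: 8, 9.

8, 9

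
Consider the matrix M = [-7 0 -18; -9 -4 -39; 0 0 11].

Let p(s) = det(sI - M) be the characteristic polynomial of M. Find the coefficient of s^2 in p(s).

The coefficient of s^2 of det(sI - M) is −trace(M).
trace(M) = (-7) + (-4) + (11) = 0, so the coefficient is 0.

0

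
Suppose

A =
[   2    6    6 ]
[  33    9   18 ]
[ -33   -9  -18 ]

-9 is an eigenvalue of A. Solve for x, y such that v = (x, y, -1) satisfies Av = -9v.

0, 1

We need (A + 9I)v = 0.
A + 9I = [[11, 6, 6], [33, 18, 18], [-33, -9, -9]].
Row 1: (11)·x + (6)·y + (6)·-1 = 0
Row 2: (33)·x + (18)·y + (18)·-1 = 0
Row 3: (-33)·x + (-9)·y + (-9)·-1 = 0
Solving gives x = 0, y = 1.
Check: A·(0, 1, -1) = (0, -9, 9) = -9·(0, 1, -1).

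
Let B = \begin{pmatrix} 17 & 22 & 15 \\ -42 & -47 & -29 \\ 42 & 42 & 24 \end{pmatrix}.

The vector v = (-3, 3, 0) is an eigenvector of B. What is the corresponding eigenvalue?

Compute Bv: B·(-3, 3, 0) = (15, -15, 0).
Since Bv = λv, compare component 1: 15 = λ·-3, so λ = -5.

-5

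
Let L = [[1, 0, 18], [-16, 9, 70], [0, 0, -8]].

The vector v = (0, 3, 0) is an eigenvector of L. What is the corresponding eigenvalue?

9

Compute Lv: L·(0, 3, 0) = (0, 27, 0).
Since Lv = λv, compare component 2: 27 = λ·3, so λ = 9.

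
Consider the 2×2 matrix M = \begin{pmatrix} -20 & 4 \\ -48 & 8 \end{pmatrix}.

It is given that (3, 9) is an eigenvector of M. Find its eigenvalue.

Compute Mv: M·(3, 9) = (-24, -72).
Since Mv = λv, compare component 1: -24 = λ·3, so λ = -8.

-8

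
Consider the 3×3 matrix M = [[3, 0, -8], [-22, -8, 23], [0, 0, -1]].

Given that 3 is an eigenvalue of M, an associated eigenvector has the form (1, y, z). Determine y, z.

-2, 0

We need (M - 3I)v = 0.
M - 3I = [[0, 0, -8], [-22, -11, 23], [0, 0, -4]].
Row 1: (0)·1 + (0)·y + (-8)·z = 0
Row 2: (-22)·1 + (-11)·y + (23)·z = 0
Row 3: (0)·1 + (0)·y + (-4)·z = 0
Solving gives y = -2, z = 0.
Check: M·(1, -2, 0) = (3, -6, 0) = 3·(1, -2, 0).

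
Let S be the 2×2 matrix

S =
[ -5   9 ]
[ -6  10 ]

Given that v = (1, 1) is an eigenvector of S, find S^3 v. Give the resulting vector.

(64, 64)

First find the eigenvalue: Sv = (4, 4) = 4·(1, 1), so λ = 4.
Then S^3 v = λ^3·v = 4^3·(1, 1) = 64·(1, 1) = (64, 64).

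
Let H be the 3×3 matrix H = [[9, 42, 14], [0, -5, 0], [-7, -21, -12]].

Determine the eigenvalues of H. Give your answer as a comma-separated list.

-5, -5, 2

Set up det(λI - H) = 0.
Expanding the 3×3 determinant: p(λ) = λ^3 + 8λ^2 + 5λ - 50.
Try λ = 2: p(2) = 0, so 2 is a root.
Factor out (λ - 2): p(λ) = (λ - 2)·(λ^2 + 10λ + 25).
The quadratic factor is (λ + 5)^2.
Eigenvalues: -5, -5, 2.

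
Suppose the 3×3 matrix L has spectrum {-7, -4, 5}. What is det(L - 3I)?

140

If L has eigenvalues -7, -4, 5, then L - 3I has eigenvalues -10, -7, 2.
det(L - 3I) = (-10) · (-7) · (2) = 140.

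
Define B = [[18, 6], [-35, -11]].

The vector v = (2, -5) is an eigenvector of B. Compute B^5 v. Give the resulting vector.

(486, -1215)

First find the eigenvalue: Bv = (6, -15) = 3·(2, -5), so λ = 3.
Then B^5 v = λ^5·v = 3^5·(2, -5) = 243·(2, -5) = (486, -1215).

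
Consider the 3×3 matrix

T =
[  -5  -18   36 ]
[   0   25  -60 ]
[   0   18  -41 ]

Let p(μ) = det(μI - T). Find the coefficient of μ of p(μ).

135

p(μ) = μ^3 + 21μ^2 + 135μ + 275.
The coefficient of μ is 135.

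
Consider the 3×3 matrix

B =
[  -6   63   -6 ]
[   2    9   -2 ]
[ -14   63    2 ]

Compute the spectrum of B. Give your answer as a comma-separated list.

-12, 8, 9

Compute the characteristic polynomial p(s) = det(sI - B).
Expanding the 3×3 determinant: p(s) = s^3 - 5s^2 - 132s + 864.
Since p(-12) = 0, s = -12 is a root.
Factor out (s + 12): p(s) = (s + 12)·(s^2 - 17s + 72).
The quadratic factors as (s - 8)·(s - 9).
Eigenvalues: -12, 8, 9.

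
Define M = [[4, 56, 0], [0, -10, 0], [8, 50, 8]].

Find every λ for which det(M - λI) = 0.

Compute the characteristic polynomial p(r) = det(rI - M).
Expanding along the first row, p(r) = r^3 - 2r^2 - 88r + 320.
Try r = -10: p(-10) = 0, so -10 is a root.
Factor out (r + 10): p(r) = (r + 10)·(r^2 - 12r + 32).
The quadratic factors as (r - 4)·(r - 8).
Eigenvalues: -10, 4, 8.

-10, 4, 8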